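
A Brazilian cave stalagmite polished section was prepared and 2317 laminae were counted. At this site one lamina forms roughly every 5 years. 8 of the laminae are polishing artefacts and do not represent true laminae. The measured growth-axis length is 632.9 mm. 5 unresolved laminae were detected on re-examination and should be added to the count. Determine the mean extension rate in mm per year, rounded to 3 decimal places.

True lamina count = 2317 − 8 + 5 = 2314.
At 5 years per lamina, 2314 × 5 = 11570 years.
Extension rate ≈ 632.9 / 11570 = 0.055 mm per year.

0.055 mm per year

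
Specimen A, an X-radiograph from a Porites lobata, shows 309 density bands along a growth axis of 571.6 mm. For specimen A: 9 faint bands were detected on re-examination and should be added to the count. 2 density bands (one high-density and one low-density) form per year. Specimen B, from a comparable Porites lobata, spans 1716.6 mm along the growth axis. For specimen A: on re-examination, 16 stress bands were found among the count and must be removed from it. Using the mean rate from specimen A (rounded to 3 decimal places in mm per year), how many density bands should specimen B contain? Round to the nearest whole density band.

907 density bands

Specimen A: true density band count = 309 − 16 + 9 = 302.
Specimen A: 302 density bands at 2 per year is 302 / 2 = 151 years.
A: 571.6 mm over 151 years gives 571.6 / 151 ≈ 3.785 mm/yr.
Specimen B: 1716.6 mm / 3.785 mm per year = 453.53 years; at 2 density bands per year that is 453.53 × 2 ≈ 907 density bands.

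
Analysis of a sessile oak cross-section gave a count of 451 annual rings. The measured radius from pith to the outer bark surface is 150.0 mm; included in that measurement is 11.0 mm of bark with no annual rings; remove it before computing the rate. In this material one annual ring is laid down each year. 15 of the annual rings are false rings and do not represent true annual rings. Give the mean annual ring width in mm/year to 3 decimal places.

After corrections the count is 451 − 15 = 436 annual rings.
The growth record spans 150.0 − 11.0 = 139.0 mm.
Extension rate ≈ 139.0 / 436 = 0.319 mm/year.

0.319 mm/year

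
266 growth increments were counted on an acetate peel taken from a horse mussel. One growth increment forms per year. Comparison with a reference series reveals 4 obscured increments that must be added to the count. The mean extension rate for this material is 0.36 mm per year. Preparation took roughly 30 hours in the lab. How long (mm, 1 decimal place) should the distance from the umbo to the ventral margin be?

97.2 mm

Correcting the raw count gives 266 + 4 = 270 true growth increments.
Predicted length = 0.36 mm/year × 270 years = 97.2 mm.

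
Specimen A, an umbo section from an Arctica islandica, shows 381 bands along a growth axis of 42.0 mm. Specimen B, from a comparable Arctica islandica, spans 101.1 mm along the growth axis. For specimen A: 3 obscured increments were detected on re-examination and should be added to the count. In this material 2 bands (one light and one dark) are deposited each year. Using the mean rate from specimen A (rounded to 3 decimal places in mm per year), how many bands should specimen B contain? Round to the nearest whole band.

923 bands

Specimen A: adjusted count: 381 + 3 = 384 bands.
Specimen A: dividing by 2 bands per year: 384 / 2 = 192 years.
A: 42.0 mm over 192 years gives 42.0 / 192 ≈ 0.219 mm/year.
Specimen B: 101.1 mm / 0.219 mm per year = 461.64 years; at 2 bands per year that is 461.64 × 2 ≈ 923 bands.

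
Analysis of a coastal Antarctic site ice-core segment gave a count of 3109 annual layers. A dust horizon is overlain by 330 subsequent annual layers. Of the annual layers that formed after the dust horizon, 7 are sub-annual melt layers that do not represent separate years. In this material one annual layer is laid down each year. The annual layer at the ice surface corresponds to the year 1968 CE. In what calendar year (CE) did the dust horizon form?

1645 CE

330 annual layers post-date the dust horizon.
330 − 7 false = 323 true annual layers after the dust horizon.
Counting back 323 years from 1968 CE places the dust horizon in 1968 − 323 = 1645 CE.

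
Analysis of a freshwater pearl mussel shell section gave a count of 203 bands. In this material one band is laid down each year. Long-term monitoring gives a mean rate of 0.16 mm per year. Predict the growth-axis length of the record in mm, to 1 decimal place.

203 years of growth are recorded.
Predicted length = 0.16 mm/year × 203 years = 32.5 mm.

32.5 mm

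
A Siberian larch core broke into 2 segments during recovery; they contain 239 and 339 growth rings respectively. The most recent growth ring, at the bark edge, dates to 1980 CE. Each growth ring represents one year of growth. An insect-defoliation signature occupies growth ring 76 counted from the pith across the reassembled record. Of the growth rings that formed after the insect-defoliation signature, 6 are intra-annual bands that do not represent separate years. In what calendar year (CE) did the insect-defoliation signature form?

1484 CE

Total growth rings = 239 + 339 = 578.
578 − 76 = 502 growth rings lie beyond the insect-defoliation signature toward the bark edge.
502 − 6 false = 496 true growth rings after the insect-defoliation signature.
Counting back 496 years from 1980 CE places the insect-defoliation signature in 1980 − 496 = 1484 CE.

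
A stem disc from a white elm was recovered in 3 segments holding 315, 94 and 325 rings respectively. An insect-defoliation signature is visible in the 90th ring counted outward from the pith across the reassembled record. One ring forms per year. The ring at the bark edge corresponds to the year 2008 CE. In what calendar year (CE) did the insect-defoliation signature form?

Total rings = 315 + 94 + 325 = 734.
Between ring 90 and the bark edge there are 734 − 90 = 644 rings.
Counting back 644 years from 2008 CE places the insect-defoliation signature in 2008 − 644 = 1364 CE.

1364 CE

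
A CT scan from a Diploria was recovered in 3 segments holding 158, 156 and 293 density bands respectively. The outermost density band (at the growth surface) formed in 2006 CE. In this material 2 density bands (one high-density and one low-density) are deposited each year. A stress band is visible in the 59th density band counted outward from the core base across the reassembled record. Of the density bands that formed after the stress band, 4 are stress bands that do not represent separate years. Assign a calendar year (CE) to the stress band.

Total density bands = 158 + 156 + 293 = 607.
607 − 59 = 548 density bands lie beyond the stress band toward the growth surface.
Excluding 4 false density bands: 548 − 4 = 544.
Dividing by 2 density bands per year: 544 / 2 = 272 years.
2006 − 272 = 1734 CE.

1734 CE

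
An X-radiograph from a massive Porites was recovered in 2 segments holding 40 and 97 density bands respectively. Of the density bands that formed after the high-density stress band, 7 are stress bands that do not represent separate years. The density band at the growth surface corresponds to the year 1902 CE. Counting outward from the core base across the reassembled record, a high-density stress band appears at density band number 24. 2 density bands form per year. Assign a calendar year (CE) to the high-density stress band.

Total density bands = 40 + 97 = 137.
The high-density stress band sits at density band 24 from the core base, so 137 − 24 = 113 density bands formed after it.
Removing the 7 false density bands leaves 113 − 7 = 106 true density bands beyond the high-density stress band.
106 density bands at 2 per year is 106 / 2 = 53 years.
1902 − 53 = 1849 CE.

1849 CE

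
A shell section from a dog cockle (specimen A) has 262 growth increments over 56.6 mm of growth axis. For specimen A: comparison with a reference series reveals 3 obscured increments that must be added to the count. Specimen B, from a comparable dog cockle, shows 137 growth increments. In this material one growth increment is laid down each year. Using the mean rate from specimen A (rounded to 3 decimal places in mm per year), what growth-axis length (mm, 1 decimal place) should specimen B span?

29.3 mm

Specimen A: correcting the raw count gives 262 + 3 = 265 true growth increments.
A: Extension rate ≈ 56.6 / 265 = 0.214 mm/yr.
B's length ≈ 0.214 × 137 = 29.3 mm.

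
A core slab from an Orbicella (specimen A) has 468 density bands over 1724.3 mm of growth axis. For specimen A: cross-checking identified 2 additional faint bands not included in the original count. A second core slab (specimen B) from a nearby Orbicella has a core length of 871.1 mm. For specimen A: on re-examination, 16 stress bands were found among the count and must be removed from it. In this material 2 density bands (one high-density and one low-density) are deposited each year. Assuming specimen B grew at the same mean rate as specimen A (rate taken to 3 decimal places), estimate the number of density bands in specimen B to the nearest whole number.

Specimen A: after corrections the count is 468 − 16 + 2 = 454 density bands.
Specimen A: 454 density bands at 2 per year is 454 / 2 = 227 years.
A: Extension rate ≈ 1724.3 / 227 = 7.596 mm per year.
For B, 871.1 / 7.596 = 114.68 years; at 2 density bands per year that is 114.68 × 2 ≈ 229 density bands.

229 density bands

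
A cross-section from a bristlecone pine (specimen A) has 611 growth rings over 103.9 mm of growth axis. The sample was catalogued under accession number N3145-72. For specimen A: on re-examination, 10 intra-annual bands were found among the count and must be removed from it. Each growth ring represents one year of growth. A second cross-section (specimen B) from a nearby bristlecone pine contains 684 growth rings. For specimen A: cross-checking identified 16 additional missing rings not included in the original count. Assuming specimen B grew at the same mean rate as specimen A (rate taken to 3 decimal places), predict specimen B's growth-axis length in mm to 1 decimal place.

114.9 mm

Specimen A: adjusted count: 611 − 10 + 16 = 617 growth rings.
A: 103.9 mm over 617 years gives 103.9 / 617 ≈ 0.168 mm/yr.
For B, 0.168 mm/year × 684 years = 114.9 mm.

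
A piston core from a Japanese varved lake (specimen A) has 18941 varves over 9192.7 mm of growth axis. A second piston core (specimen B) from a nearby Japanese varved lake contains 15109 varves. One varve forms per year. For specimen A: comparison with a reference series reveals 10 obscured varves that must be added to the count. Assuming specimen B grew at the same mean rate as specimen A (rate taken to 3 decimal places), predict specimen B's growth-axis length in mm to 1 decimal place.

Specimen A: after corrections the count is 18941 + 10 = 18951 varves.
A: Extension rate ≈ 9192.7 / 18951 = 0.485 mm/year.
For B, 0.485 mm/year × 15109 years = 7327.9 mm.

7327.9 mm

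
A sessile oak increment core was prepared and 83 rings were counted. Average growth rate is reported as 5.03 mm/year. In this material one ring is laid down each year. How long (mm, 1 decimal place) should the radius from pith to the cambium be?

The record spans 83 years at 5.03 mm per year.
83 years at 5.03 mm/year gives 5.03 × 83 = 417.5 mm.

417.5 mm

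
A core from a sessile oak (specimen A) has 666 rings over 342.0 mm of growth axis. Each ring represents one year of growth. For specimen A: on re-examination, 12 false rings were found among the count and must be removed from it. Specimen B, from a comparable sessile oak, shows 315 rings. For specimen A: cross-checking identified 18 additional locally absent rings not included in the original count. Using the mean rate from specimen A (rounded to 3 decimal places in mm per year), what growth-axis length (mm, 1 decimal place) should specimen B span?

160.3 mm

Specimen A: adjusted count: 666 − 12 + 18 = 672 rings.
A: Mean rate = 342.0 mm / 672 years ≈ 0.509 mm/yr.
B's length ≈ 0.509 × 315 = 160.3 mm.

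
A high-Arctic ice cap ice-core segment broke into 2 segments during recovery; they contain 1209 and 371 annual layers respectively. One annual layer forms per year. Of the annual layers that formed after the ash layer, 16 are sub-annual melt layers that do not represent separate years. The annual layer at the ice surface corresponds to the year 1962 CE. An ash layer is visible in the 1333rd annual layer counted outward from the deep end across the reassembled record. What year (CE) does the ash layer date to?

Total annual layers = 1209 + 371 = 1580.
Between annual layer 1333 and the ice surface there are 1580 − 1333 = 247 annual layers.
Removing the 16 false annual layers leaves 247 − 16 = 231 true annual layers beyond the ash layer.
The annual layer at the ice surface is 1962 CE, so the ash layer dates to 1962 − 231 = 1731 CE.

1731 CE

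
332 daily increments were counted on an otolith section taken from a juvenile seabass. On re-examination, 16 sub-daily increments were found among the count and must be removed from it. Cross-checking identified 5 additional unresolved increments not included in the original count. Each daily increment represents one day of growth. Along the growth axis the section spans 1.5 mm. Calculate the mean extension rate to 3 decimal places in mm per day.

True daily increment count = 332 − 16 + 5 = 321.
1.5 mm over 321 days gives 1.5 / 321 ≈ 0.005 mm per day.

0.005 mm per day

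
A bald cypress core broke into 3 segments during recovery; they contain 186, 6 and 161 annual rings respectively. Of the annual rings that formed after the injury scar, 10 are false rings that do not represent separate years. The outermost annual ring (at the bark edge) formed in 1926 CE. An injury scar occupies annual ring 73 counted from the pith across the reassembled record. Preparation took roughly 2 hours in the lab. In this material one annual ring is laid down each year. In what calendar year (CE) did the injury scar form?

Total annual rings = 186 + 6 + 161 = 353.
353 − 73 = 280 annual rings lie beyond the injury scar toward the bark edge.
Excluding 10 false annual rings: 280 − 10 = 270.
The annual ring at the bark edge is 1926 CE, so the injury scar dates to 1926 − 270 = 1656 CE.

1656 CE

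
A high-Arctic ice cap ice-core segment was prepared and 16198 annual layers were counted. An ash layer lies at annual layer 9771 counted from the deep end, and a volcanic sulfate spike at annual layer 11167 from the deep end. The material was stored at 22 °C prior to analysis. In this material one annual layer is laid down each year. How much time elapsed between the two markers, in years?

The two markers are separated by 11167 − 9771 = 1396 annual layers.
That is 1396 years at one annual layer per year.

1396 years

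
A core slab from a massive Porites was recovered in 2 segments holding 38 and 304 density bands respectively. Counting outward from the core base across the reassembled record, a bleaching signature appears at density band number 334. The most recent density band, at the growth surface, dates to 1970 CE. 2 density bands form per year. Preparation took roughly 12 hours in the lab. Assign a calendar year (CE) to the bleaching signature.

Total density bands = 38 + 304 = 342.
342 − 334 = 8 density bands lie beyond the bleaching signature toward the growth surface.
With 2 density bands per year, 8 / 2 = 4 years.
Counting back 4 years from 1970 CE places the bleaching signature in 1970 − 4 = 1966 CE.

1966 CE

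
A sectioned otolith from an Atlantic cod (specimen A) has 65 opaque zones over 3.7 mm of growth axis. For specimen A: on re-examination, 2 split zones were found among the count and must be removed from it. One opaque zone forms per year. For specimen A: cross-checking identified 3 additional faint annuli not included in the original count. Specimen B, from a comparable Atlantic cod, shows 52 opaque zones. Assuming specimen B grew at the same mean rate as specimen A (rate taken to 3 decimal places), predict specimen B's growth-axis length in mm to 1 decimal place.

2.9 mm

Specimen A: true opaque zone count = 65 − 2 + 3 = 66.
A: Extension rate ≈ 3.7 / 66 = 0.056 mm/year.
For B, 0.056 mm/year × 52 years = 2.9 mm.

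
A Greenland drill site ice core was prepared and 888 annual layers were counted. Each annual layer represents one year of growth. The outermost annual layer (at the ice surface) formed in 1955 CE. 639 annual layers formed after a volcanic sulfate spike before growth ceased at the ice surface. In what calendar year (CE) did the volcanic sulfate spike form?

1316 CE

639 annual layers formed after the volcanic sulfate spike.
The annual layer at the ice surface is 1955 CE, so the volcanic sulfate spike dates to 1955 − 639 = 1316 CE.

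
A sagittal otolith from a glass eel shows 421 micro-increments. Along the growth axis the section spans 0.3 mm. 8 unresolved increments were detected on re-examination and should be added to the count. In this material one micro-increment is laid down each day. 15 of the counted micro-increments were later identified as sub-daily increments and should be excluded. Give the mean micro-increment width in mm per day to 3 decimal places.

True micro-increment count = 421 − 15 + 8 = 414.
Extension rate ≈ 0.3 / 414 = 0.001 mm per day.

0.001 mm per day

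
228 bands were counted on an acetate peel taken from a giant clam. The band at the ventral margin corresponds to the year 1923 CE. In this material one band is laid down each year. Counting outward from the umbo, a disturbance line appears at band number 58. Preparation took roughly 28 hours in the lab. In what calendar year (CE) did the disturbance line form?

228 − 58 = 170 bands lie beyond the disturbance line toward the ventral margin.
The band at the ventral margin is 1923 CE, so the disturbance line dates to 1923 − 170 = 1753 CE.

1753 CE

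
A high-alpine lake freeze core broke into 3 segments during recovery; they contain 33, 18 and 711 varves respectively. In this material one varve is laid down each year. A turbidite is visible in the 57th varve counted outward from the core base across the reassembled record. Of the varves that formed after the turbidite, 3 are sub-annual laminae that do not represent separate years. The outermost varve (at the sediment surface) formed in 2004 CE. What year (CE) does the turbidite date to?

Total varves = 33 + 18 + 711 = 762.
The turbidite sits at varve 57 from the core base, so 762 − 57 = 705 varves formed after it.
Removing the 3 false varves leaves 705 − 3 = 702 true varves beyond the turbidite.
Counting back 702 years from 2004 CE places the turbidite in 2004 − 702 = 1302 CE.

1302 CE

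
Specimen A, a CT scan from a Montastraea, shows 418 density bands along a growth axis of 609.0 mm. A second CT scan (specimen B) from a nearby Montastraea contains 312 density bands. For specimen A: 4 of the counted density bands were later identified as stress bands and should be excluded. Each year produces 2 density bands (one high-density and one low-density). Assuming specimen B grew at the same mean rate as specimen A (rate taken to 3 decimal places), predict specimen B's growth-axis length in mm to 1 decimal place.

Specimen A: true density band count = 418 − 4 = 414.
Specimen A: dividing by 2 density bands per year: 414 / 2 = 207 years.
A: Extension rate ≈ 609.0 / 207 = 2.942 mm per year.
Specimen B: dividing by 2 density bands per year: 312 / 2 = 156 years. Length of B = 2.942 × 156 = 459.0 mm.

459.0 mm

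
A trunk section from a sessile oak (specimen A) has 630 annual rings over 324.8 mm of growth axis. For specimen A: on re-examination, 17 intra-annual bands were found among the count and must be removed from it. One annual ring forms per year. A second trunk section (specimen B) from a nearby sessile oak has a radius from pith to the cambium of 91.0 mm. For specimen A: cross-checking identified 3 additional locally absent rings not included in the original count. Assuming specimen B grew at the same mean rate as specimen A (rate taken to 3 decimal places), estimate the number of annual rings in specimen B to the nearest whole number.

Specimen A: after corrections the count is 630 − 17 + 3 = 616 annual rings.
A: 324.8 mm over 616 years gives 324.8 / 616 ≈ 0.527 mm per year.
Specimen B: 91.0 mm / 0.527 mm per year = 172.68 years ≈ 173 annual rings.

173 annual rings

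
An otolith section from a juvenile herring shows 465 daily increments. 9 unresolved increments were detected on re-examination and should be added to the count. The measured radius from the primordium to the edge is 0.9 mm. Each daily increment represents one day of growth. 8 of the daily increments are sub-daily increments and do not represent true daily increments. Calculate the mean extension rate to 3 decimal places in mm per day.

0.002 mm per day

After corrections the count is 465 − 8 + 9 = 466 daily increments.
Mean rate = 0.9 mm / 466 days ≈ 0.002 mm per day.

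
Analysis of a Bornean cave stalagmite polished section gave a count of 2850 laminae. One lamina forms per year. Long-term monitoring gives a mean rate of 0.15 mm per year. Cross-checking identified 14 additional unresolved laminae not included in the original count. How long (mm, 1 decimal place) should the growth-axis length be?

True lamina count = 2850 + 14 = 2864.
Predicted length = 0.15 mm/year × 2864 years = 429.6 mm.

429.6 mm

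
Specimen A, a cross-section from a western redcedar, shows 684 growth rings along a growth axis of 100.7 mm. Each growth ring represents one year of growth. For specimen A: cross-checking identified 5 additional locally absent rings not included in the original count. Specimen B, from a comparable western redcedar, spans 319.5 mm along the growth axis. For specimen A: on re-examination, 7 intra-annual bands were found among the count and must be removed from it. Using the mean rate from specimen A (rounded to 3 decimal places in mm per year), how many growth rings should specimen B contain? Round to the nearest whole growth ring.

Specimen A: adjusted count: 684 − 7 + 5 = 682 growth rings.
A: Extension rate ≈ 100.7 / 682 = 0.148 mm/yr.
Specimen B: 319.5 mm / 0.148 mm per year = 2158.78 years ≈ 2159 growth rings.

2159 growth rings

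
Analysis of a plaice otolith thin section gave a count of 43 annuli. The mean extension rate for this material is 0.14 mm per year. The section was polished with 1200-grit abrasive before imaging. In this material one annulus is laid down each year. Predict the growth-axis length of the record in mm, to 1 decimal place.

43 years of growth are recorded.
43 years at 0.14 mm/year gives 0.14 × 43 = 6.0 mm.

6.0 mm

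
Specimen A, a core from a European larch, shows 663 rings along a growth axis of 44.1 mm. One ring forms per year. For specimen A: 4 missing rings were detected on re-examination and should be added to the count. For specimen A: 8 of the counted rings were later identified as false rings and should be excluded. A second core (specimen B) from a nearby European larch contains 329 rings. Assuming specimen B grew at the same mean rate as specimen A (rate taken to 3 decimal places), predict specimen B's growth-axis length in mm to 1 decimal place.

Specimen A: after corrections the count is 663 − 8 + 4 = 659 rings.
A: 44.1 mm over 659 years gives 44.1 / 659 ≈ 0.067 mm/year.
Length of B = 0.067 × 329 = 22.0 mm.

22.0 mm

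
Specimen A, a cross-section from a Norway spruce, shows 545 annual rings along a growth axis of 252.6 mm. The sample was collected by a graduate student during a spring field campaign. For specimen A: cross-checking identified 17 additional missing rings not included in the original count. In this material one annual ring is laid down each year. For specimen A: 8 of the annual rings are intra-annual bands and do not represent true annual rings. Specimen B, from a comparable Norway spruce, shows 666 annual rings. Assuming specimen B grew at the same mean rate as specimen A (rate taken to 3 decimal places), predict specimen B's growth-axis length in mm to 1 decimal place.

303.7 mm

Specimen A: true annual ring count = 545 − 8 + 17 = 554.
A: Mean rate = 252.6 mm / 554 years ≈ 0.456 mm/yr.
B's length ≈ 0.456 × 666 = 303.7 mm.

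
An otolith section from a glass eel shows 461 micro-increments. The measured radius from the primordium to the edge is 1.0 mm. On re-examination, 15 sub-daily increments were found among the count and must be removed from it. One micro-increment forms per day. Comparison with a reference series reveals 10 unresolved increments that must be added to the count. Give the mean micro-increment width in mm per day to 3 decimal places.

Correcting the raw count gives 461 − 15 + 10 = 456 true micro-increments.
Mean rate = 1.0 mm / 456 days ≈ 0.002 mm per day.

0.002 mm per day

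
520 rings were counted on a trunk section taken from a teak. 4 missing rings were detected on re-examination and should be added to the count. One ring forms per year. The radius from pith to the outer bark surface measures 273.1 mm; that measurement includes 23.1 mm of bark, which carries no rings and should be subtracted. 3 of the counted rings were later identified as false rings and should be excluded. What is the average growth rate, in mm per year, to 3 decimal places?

0.480 mm per year

Adjusted count: 520 − 3 + 4 = 521 rings.
The growth record spans 273.1 − 23.1 = 250.0 mm.
Mean rate = 250.0 mm / 521 years ≈ 0.480 mm per year.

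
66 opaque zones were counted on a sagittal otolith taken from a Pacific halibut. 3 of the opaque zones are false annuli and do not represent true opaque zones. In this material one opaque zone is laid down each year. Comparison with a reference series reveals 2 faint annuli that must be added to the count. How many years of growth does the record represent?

65 years

True opaque zone count = 66 − 3 + 2 = 65.
One opaque zone per year makes the duration 65 years.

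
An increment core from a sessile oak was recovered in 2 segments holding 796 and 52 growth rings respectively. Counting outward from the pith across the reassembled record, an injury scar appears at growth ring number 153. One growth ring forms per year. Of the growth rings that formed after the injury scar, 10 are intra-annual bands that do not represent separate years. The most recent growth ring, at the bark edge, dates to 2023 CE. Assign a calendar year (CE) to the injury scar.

Total growth rings = 796 + 52 = 848.
848 − 153 = 695 growth rings lie beyond the injury scar toward the bark edge.
695 − 10 false = 685 true growth rings after the injury scar.
2023 − 685 = 1338 CE.

1338 CE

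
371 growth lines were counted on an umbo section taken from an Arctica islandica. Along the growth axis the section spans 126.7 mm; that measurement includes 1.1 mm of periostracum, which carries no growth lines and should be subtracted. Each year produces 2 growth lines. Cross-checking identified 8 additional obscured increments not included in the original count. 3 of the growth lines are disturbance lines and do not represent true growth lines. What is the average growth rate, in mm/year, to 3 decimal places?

Correcting the raw count gives 371 − 3 + 8 = 376 true growth lines.
376 growth lines at 2 per year is 376 / 2 = 188 years.
Removing the 1.1 mm offcut leaves 126.7 − 1.1 = 125.6 mm.
125.6 mm over 188 years gives 125.6 / 188 ≈ 0.668 mm/year.

0.668 mm/year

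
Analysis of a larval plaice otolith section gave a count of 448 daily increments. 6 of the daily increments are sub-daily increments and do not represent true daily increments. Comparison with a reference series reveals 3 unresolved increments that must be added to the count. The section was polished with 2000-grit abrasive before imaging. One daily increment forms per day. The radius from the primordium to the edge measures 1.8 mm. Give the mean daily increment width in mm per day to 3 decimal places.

0.004 mm per day

After corrections the count is 448 − 6 + 3 = 445 daily increments.
Extension rate ≈ 1.8 / 445 = 0.004 mm per day.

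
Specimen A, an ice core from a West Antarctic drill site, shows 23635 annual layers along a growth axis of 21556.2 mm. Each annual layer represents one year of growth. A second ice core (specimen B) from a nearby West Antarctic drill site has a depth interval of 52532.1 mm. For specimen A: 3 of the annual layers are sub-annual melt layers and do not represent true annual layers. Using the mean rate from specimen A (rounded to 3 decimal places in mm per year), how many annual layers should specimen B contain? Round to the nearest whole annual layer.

Specimen A: adjusted count: 23635 − 3 = 23632 annual layers.
A: 21556.2 mm over 23632 years gives 21556.2 / 23632 ≈ 0.912 mm per year.
B spans 52532.1 / 0.912 = 57600.99 years ≈ 57601 annual layers.

57601 annual layers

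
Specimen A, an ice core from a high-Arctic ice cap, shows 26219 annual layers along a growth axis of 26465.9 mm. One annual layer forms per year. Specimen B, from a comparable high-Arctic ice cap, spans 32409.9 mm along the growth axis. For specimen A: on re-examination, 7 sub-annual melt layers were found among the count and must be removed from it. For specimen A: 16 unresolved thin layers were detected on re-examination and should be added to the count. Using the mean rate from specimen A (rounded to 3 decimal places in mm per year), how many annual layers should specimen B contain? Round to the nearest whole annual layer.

32121 annual layers

Specimen A: after corrections the count is 26219 − 7 + 16 = 26228 annual layers.
A: Extension rate ≈ 26465.9 / 26228 = 1.009 mm/year.
Specimen B: 32409.9 mm / 1.009 mm per year = 32120.81 years ≈ 32121 annual layers.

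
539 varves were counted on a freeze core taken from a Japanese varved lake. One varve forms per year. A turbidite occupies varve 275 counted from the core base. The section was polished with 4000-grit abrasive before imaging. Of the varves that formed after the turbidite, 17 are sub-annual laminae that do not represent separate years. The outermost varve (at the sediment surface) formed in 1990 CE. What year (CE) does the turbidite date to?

1743 CE

539 − 275 = 264 varves lie beyond the turbidite toward the sediment surface.
Removing the 17 false varves leaves 264 − 17 = 247 true varves beyond the turbidite.
The varve at the sediment surface is 1990 CE, so the turbidite dates to 1990 − 247 = 1743 CE.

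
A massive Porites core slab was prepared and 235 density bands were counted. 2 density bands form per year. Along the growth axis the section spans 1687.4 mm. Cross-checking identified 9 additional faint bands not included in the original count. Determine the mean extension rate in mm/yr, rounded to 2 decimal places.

13.83 mm/yr

After corrections the count is 235 + 9 = 244 density bands.
With 2 density bands per year, 244 / 2 = 122 years.
Mean rate = 1687.4 mm / 122 years ≈ 13.83 mm/yr.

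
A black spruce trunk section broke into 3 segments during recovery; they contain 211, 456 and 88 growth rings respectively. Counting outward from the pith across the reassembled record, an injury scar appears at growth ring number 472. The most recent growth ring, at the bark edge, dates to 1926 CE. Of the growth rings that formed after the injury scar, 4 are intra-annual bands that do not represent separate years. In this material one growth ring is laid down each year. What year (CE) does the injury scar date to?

1647 CE

Total growth rings = 211 + 456 + 88 = 755.
The injury scar sits at growth ring 472 from the pith, so 755 − 472 = 283 growth rings formed after it.
Removing the 4 false growth rings leaves 283 − 4 = 279 true growth rings beyond the injury scar.
The growth ring at the bark edge is 1926 CE, so the injury scar dates to 1926 − 279 = 1647 CE.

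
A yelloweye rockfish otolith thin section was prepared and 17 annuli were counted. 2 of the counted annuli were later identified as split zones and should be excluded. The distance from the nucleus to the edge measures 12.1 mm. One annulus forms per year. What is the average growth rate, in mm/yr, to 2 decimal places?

Correcting the raw count gives 17 − 2 = 15 true annuli.
Mean rate = 12.1 mm / 15 years ≈ 0.81 mm/yr.

0.81 mm/yr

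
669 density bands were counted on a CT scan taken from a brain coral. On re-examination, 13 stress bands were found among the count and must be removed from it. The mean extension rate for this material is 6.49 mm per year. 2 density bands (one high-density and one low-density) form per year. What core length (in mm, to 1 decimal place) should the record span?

2128.7 mm

Correcting the raw count gives 669 − 13 = 656 true density bands.
With 2 density bands per year, 656 / 2 = 328 years.
Length ≈ 6.49 × 328 = 2128.7 mm.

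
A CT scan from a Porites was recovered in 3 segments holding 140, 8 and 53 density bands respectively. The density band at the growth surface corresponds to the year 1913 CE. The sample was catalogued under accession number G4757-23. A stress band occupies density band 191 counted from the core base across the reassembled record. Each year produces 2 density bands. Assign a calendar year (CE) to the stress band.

1908 CE

Total density bands = 140 + 8 + 53 = 201.
The stress band sits at density band 191 from the core base, so 201 − 191 = 10 density bands formed after it.
With 2 density bands per year, 10 / 2 = 5 years.
1913 − 5 = 1908 CE.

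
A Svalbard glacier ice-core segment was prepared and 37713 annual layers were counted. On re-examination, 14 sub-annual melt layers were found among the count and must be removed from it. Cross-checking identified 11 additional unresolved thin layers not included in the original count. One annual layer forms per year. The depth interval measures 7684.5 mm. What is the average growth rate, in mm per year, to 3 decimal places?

0.204 mm per year

Correcting the raw count gives 37713 − 14 + 11 = 37710 true annual layers.
Mean rate = 7684.5 mm / 37710 years ≈ 0.204 mm per year.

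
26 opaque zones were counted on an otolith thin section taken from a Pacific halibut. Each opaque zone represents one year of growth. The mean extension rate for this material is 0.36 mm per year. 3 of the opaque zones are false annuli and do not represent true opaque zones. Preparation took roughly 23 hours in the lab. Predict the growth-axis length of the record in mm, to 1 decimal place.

After corrections the count is 26 − 3 = 23 opaque zones.
23 years at 0.36 mm/year gives 0.36 × 23 = 8.3 mm.

8.3 mm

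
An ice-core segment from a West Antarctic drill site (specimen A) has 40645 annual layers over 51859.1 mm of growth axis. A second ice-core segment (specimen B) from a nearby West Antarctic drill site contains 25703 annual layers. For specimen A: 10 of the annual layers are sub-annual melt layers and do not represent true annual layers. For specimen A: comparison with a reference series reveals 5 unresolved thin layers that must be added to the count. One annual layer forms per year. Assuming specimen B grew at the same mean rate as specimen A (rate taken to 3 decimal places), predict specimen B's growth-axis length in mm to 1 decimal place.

Specimen A: after corrections the count is 40645 − 10 + 5 = 40640 annual layers.
A: Extension rate ≈ 51859.1 / 40640 = 1.276 mm per year.
For B, 1.276 mm/year × 25703 years = 32797.0 mm.

32797.0 mm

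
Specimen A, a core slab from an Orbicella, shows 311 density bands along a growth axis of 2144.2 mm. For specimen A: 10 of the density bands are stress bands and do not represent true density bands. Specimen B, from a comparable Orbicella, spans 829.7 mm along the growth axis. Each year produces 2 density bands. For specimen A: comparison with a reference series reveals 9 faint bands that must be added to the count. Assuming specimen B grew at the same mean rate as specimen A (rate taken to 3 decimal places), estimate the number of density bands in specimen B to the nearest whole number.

Specimen A: adjusted count: 311 − 10 + 9 = 310 density bands.
Specimen A: with 2 density bands per year, 310 / 2 = 155 years.
A: Extension rate ≈ 2144.2 / 155 = 13.834 mm/yr.
B spans 829.7 / 13.834 = 59.98 years; at 2 density bands per year that is 59.98 × 2 ≈ 120 density bands.

120 density bands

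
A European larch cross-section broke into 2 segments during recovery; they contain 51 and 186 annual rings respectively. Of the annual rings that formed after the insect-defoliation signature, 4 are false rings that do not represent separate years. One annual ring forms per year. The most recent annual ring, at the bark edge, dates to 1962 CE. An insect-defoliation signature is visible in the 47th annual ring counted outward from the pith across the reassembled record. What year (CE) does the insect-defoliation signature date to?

1776 CE

Total annual rings = 51 + 186 = 237.
Between annual ring 47 and the bark edge there are 237 − 47 = 190 annual rings.
Excluding 4 false annual rings: 190 − 4 = 186.
1962 − 186 = 1776 CE.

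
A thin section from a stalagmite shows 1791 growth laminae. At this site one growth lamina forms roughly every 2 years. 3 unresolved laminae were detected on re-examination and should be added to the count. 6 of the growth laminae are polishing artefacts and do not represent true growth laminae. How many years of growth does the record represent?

Correcting the raw count gives 1791 − 6 + 3 = 1788 true growth laminae.
Multiplying by 2 years per growth lamina: 1788 × 2 = 3576 years.

3576 years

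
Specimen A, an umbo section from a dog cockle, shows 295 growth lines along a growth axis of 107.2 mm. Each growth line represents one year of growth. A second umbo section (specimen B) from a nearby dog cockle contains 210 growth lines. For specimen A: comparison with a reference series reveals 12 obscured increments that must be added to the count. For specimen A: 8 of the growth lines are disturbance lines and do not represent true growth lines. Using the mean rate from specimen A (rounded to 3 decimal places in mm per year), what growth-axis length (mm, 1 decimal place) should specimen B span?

Specimen A: correcting the raw count gives 295 − 8 + 12 = 299 true growth lines.
A: 107.2 mm over 299 years gives 107.2 / 299 ≈ 0.359 mm/yr.
B's length ≈ 0.359 × 210 = 75.4 mm.

75.4 mm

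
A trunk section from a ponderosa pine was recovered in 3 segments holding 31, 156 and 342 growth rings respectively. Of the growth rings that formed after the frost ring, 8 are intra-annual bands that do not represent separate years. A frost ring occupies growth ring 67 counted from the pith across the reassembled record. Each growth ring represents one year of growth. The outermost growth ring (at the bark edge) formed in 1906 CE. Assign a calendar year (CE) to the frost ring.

1452 CE

Total growth rings = 31 + 156 + 342 = 529.
The frost ring sits at growth ring 67 from the pith, so 529 − 67 = 462 growth rings formed after it.
Excluding 8 false growth rings: 462 − 8 = 454.
Counting back 454 years from 1906 CE places the frost ring in 1906 − 454 = 1452 CE.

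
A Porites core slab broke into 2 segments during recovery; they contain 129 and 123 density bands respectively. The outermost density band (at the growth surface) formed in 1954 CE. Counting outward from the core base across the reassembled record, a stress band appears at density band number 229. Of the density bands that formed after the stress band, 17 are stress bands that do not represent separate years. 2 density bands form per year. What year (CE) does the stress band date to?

1951 CE

Total density bands = 129 + 123 = 252.
Between density band 229 and the growth surface there are 252 − 229 = 23 density bands.
23 − 17 false = 6 true density bands after the stress band.
6 density bands at 2 per year is 6 / 2 = 3 years.
The density band at the growth surface is 1954 CE, so the stress band dates to 1954 − 3 = 1951 CE.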